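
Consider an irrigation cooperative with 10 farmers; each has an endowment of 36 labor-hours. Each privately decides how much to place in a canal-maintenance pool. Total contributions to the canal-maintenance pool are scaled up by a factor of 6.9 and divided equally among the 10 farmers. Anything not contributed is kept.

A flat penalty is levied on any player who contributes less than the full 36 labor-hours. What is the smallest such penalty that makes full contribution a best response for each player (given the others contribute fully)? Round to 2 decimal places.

Given the others contribute fully, the best deviation is to contribute 0 (any partial contribution still incurs the fine and gives up units whose private return 0.6900 is below 1).
Deviating from 36 to 0 saves 36 labor-hours but forfeits the deviator's share of the drop in the canal-maintenance pool: 6.9/10 × 36 = 24.84.
So the deviation gain is 36 − 24.84 = 11.16, and the fine must be at least 11.16 labor-hours to wipe it out.

11.16 labor-hours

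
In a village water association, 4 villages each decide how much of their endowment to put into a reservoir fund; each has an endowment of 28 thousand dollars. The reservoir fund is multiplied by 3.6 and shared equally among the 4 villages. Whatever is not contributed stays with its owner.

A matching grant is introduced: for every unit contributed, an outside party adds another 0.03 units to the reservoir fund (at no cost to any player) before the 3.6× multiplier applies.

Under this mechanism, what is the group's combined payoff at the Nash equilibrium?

112.00 thousand dollars

The effective private return is 3.6 × 1.03 / 4 = 0.9270, which is still under 1, so the mechanism doesn't change anyone's dominant strategy: zero contribution.
At the Nash equilibrium no one contributes; group total payoff = 4 × 28 = 112.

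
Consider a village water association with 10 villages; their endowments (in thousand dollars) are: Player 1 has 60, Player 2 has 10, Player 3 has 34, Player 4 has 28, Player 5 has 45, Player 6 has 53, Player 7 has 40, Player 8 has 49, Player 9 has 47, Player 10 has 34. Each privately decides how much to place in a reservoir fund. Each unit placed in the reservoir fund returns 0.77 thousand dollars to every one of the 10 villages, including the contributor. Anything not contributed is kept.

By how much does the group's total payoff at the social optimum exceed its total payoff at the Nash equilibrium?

2680.00 thousand dollars

The private return per contributed unit is 0.77 < 1 for everyone, so the Nash equilibrium is zero contribution and the group total is Σ E_j = 60 + 10 + 34 + 28 + 45 + 53 + 40 + 49 + 47 + 34 = 400.
Each contributed unit returns 7.700 to the group, so the social optimum is full contribution by everyone: group total = 7.700 × 400 = 3080.00.
Efficiency loss = (7.700 − 1) × 400 = 2680.00.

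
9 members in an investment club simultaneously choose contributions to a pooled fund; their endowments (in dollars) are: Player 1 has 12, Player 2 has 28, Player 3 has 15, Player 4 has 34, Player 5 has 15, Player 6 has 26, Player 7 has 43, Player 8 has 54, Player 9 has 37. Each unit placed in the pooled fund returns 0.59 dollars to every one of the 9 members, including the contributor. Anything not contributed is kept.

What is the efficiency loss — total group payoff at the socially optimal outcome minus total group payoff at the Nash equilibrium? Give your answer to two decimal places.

The private return per contributed unit is 0.59 < 1 for everyone, so the Nash equilibrium is zero contribution and the group total is Σ E_j = 12 + 28 + 15 + 34 + 15 + 26 + 43 + 54 + 37 = 264.
Each contributed unit returns 5.310 to the group, so the social optimum is full contribution by everyone: group total = 5.310 × 264 = 1401.84.
Efficiency loss = (5.310 − 1) × 264 = 1137.84.

1137.84 dollars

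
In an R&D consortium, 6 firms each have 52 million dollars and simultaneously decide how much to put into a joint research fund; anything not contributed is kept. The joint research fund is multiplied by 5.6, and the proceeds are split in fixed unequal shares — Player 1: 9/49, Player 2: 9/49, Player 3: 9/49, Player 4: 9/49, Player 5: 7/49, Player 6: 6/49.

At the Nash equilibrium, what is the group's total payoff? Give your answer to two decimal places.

For player j, contributing a unit is worthwhile iff 5.6 × (j's share) ≥ 1, i.e. iff j's share is at least 0.1786.
Player 1, Player 2, Player 3 and Player 4 clear that bar, contributing 52 each; the remaining 2 contribute 0. Total contributed: 208.
The joint research fund pays out 5.6 × 208 = 1164.80 in total (split across the unequal shares, but the aggregate is all that matters for the group sum).
The 2 free-riders keep 52 each, adding 104. Group total = 104 + 1164.80 = 1268.80.

1268.80 million dollars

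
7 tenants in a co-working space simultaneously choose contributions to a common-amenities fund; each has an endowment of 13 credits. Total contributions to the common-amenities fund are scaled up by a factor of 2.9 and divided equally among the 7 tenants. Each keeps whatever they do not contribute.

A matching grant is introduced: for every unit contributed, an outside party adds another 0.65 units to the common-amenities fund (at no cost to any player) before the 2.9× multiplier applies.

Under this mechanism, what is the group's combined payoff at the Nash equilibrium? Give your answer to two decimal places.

91.00 credits

With the mechanism, a contributed unit returns 2.9 × 1.65 / 7 = 0.6836 per unit of net cost — still below 1 — so contributing 0 remains dominant for every player.
Everyone keeps their endowment and the group total is 7 × 13 = 91.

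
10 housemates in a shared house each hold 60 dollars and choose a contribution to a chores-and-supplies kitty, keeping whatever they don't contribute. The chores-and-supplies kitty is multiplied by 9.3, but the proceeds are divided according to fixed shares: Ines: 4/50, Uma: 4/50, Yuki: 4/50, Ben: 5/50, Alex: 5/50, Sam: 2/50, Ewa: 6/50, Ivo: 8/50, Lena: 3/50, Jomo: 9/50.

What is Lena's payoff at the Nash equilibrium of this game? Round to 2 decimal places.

For player j, contributing a unit is worthwhile iff 9.3 × (j's share) ≥ 1, i.e. iff j's share is at least 0.1075.
Ewa, Ivo and Jomo are above the threshold, contributing 60 each; the remaining 7 contribute 0. Total contributed: 180.
Lena keeps 60 and receives 9.3 × 180 × 3/50 = 100.44 from the chores-and-supplies kitty, for a payoff of 160.44.

160.44 dollars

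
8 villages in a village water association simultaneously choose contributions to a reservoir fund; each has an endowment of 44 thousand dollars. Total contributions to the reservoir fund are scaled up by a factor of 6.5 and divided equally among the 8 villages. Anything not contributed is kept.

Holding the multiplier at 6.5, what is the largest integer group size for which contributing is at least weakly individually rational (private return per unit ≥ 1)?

Private return per unit is 6.5/(group size), which is ≥ 1 whenever the group size is ≤ 6.5.
The largest such integer is 6.

6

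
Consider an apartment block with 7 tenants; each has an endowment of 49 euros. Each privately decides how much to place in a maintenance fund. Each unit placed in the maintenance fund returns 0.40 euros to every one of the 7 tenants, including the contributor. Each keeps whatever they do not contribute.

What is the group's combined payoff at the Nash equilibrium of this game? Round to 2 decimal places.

343.00 euros

The private return per contributed unit is 0.40 < 1, so contributing 0 is dominant for every player. At the Nash equilibrium everyone keeps their 49, and the group total is 7 × 49 = 343.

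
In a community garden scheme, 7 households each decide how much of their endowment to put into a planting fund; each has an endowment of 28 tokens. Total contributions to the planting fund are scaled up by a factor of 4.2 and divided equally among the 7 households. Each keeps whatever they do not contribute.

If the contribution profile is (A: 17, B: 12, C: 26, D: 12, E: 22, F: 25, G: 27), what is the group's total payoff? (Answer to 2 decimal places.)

647.20 tokens

Total contributed: 17 + 12 + 26 + 12 + 22 + 25 + 27 = 141; total kept: 7 × 28 − 141 = 55.
The planting fund pays out 4.2 × 141 = 592.20 in aggregate.
Group total = 55 + 592.20 = 647.20.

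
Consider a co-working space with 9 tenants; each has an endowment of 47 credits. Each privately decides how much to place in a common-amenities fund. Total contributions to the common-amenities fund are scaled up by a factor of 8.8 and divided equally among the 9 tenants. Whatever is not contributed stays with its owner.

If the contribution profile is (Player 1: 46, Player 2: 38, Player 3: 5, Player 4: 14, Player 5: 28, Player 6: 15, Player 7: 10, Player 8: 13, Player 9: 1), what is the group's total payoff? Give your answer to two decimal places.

1749.00 credits

Total contributed: 46 + 38 + 5 + 14 + 28 + 15 + 10 + 13 + 1 = 170; total kept: 9 × 47 − 170 = 253.
The common-amenities fund pays out 8.8 × 170 = 1496.00 in aggregate.
Group total = 253 + 1496.00 = 1749.00.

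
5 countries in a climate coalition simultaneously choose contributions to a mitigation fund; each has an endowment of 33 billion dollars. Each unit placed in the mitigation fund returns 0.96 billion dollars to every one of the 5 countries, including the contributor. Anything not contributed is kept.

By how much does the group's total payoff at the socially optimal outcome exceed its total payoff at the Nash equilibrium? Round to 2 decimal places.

627.00 billion dollars

The private return per contributed unit is 0.96 < 1, so contributing 0 is dominant for every player. At the Nash equilibrium everyone keeps their 33, and the group total is 5 × 33 = 165.
Each contributed unit returns 4.800 to the group as a whole (0.96 to each of 5 players), which exceeds 1, so the social optimum is full contribution: group total = 4.800 × 165 = 792.00.
Efficiency loss = 792.00 − 165 = 627.00.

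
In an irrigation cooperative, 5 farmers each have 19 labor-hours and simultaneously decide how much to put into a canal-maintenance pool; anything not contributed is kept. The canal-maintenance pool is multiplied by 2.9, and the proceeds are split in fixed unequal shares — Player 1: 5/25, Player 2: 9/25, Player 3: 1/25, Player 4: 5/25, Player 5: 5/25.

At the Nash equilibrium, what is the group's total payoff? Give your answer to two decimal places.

131.10 labor-hours

Each unit j contributes comes back to j as 2.9 × (j's share), so j prefers to contribute only if that share exceeds 1/2.9 = 0.3448; otherwise keeping the unit dominates.
Player 2 alone (share 9/25) is above the threshold, contributing 19; the remaining 4 contribute 0. Total contributed: 19.
The canal-maintenance pool pays out 2.9 × 19 = 55.10 in total (split across the unequal shares, but the aggregate is all that matters for the group sum).
The 4 free-riders keep 19 each, adding 76. Group total = 76 + 55.10 = 131.10.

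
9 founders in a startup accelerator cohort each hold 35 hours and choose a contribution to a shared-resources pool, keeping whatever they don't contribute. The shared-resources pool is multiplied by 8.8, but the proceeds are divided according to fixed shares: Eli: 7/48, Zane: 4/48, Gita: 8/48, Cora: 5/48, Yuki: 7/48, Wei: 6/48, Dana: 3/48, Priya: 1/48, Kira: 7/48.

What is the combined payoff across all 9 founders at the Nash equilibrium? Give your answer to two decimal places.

1680.00 hours

Player j's private return per contributed unit is 8.8 × (j's share). Contributing is weakly dominant for j when that share is at least 1/8.8 = 0.1136, and contributing 0 is dominant otherwise.
Eli, Gita, Yuki, Wei and Kira clear that bar, contributing 35 each; the remaining 4 contribute 0. Total contributed: 175.
The shared-resources pool pays out 8.8 × 175 = 1540.00 in total (split across the unequal shares, but the aggregate is all that matters for the group sum).
The 4 free-riders keep 35 each, adding 140. Group total = 140 + 1540.00 = 1680.00.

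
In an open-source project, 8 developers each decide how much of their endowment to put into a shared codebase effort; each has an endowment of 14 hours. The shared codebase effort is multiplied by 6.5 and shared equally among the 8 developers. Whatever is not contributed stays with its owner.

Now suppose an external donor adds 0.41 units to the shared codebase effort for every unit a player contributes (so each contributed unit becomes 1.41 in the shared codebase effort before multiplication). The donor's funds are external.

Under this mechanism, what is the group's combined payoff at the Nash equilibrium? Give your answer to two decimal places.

With the mechanism, a contributed unit returns 6.5 × 1.41 / 8 = 1.1456 per unit of net cost to the contributor — now above 1 — so contributing fully is weakly dominant for every player.
So the Nash equilibrium is full contribution by all 8; the group earns 6.5 × 1.41 × 112 = 1026.48.

1026.48 hours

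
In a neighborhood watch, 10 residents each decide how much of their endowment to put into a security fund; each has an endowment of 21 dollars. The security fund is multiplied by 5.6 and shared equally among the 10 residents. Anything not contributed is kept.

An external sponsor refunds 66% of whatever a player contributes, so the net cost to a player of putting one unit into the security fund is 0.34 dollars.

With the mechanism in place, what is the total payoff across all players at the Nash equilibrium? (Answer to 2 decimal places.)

The effective private return per unit is now (5.6/10) / 0.34 = 1.6471 > 1, so every player's dominant strategy flips to full contribution.
At the Nash equilibrium everyone contributes 21. Group total payoff = 10 × (21 × 0.66 + 5.6 × 21) = 1314.60.

1314.60 dollars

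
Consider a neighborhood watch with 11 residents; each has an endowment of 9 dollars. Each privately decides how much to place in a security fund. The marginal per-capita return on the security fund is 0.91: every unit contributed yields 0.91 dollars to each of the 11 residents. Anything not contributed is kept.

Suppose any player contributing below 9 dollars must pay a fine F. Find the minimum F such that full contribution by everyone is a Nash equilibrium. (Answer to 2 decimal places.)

Given the others contribute fully, the best deviation is to contribute 0 (any partial contribution still incurs the fine and gives up units whose private return 0.91 is below 1).
Deviating from 9 to 0 saves 9 dollars but forfeits the deviator's share of the drop in the security fund: 0.91 × 9 = 8.19.
So the deviation gain is 9 − 8.19 = 0.81, and the fine must be at least 0.81 dollars to wipe it out.

0.81 dollars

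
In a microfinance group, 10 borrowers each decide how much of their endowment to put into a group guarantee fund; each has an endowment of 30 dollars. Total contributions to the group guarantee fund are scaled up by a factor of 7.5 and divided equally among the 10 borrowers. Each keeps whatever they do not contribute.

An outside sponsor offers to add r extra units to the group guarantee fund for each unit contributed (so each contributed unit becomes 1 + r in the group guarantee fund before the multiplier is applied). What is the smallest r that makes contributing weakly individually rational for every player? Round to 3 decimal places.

0.333

With matching at rate r, one contributed unit becomes (1 + r) in the group guarantee fund and returns 7.5 × (1 + r) / 10 to the contributor.
Setting this equal to 1: 1 + r = 10/7.5 = 1.3333.
So the minimum matching rate is r = 1.3333 − 1 = 0.333.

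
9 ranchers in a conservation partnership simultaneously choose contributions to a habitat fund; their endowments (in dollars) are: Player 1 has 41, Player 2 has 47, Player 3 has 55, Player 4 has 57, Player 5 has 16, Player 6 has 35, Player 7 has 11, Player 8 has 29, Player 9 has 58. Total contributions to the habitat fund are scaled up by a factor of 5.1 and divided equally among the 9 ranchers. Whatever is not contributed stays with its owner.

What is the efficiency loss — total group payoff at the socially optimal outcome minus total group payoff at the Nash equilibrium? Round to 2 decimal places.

1430.90 dollars

The private return per contributed unit is 5.1/9 = 0.5667 < 1 for every player regardless of endowment, so the Nash equilibrium is zero contribution and the group total is Σ E_j = 41 + 47 + 55 + 57 + 16 + 35 + 11 + 29 + 58 = 349.
Each contributed unit returns 5.100 to the group, so the social optimum is full contribution by everyone: group total = 5.100 × 349 = 1779.90.
Efficiency loss = (5.100 − 1) × 349 = 1430.90.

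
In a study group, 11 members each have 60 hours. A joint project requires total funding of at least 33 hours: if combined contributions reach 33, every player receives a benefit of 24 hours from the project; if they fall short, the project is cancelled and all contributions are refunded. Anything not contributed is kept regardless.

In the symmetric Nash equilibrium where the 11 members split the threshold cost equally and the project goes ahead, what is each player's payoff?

Equal share of the threshold: 33/11 = 3.
At this profile no one gains by cutting their contribution: any cut drops the total below 33, the project is cancelled, contributions are refunded, and the deviator ends with 60, which is less than 60 − 3 + 24 = 81. Contributing more than 3 just wastes the excess. So contributing exactly 3 is a best response.
Each player's payoff: 60 − 3 + 24 = 81.

81 hours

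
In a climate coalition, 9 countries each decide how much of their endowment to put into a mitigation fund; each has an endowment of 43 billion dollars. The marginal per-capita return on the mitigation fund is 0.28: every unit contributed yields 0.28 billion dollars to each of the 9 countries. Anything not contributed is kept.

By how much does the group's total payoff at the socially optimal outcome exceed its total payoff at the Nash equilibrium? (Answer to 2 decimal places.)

The private return per contributed unit is 0.28 < 1, so contributing 0 is dominant for every player. At the Nash equilibrium everyone keeps their 43, and the group total is 9 × 43 = 387.
Each contributed unit returns 2.520 to the group as a whole (0.28 to each of 9 players), which exceeds 1, so the social optimum is full contribution: group total = 2.520 × 387 = 975.24.
Efficiency loss = 975.24 − 387 = 588.24.

588.24 billion dollars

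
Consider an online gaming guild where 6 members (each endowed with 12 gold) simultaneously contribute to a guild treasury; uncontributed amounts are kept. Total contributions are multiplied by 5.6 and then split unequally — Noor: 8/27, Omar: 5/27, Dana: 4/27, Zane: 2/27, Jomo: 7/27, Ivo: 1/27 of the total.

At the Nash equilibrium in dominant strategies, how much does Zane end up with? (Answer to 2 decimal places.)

26.93 gold

Each unit j contributes comes back to j as 5.6 × (j's share), so j prefers to contribute only if that share exceeds 1/5.6 = 0.1786; otherwise keeping the unit dominates.
The shares above 0.1786 belong to Noor, Omar and Jomo, contributing 12 each; the remaining 3 contribute 0. Total contributed: 36.
Zane keeps 12 and receives 5.6 × 36 × 2/27 = 14.93 from the guild treasury, for a payoff of 26.93.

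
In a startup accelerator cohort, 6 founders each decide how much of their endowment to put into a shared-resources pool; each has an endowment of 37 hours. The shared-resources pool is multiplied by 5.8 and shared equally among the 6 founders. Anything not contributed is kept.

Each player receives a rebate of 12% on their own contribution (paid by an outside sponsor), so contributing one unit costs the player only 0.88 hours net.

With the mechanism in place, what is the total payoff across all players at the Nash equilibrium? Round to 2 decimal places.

With the mechanism, a contributed unit returns (5.8/6) / 0.88 = 1.0985 per unit of net cost to the contributor — now above 1 — so contributing fully is weakly dominant for every player.
So the Nash equilibrium is full contribution by all 6; the group earns 6 × (37 × 0.12 + 5.8 × 37) = 1314.24.

1314.24 hours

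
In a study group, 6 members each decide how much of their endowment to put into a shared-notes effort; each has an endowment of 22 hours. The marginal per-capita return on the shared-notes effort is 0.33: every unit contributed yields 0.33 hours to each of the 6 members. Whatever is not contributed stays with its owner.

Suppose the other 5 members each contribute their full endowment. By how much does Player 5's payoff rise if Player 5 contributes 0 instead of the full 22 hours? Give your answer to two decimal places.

Switching from a contribution of 22 to 0 lets Player 5 keep an extra 22 hours, but lowers the shared-notes effort by 22, which costs Player 5 their own share of that drop: 0.33 × 22 = 7.26.
Net gain = 22 − 7.26 = 14.74. The private return per contributed unit (0.33) is below 1, so free-riding is indeed the best response regardless of what the others do.

14.74 hours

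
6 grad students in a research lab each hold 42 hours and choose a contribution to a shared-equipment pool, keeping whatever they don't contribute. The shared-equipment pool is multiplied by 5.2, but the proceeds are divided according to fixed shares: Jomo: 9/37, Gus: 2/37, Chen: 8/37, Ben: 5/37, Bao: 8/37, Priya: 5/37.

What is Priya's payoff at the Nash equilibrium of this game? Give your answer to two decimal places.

For player j, contributing a unit is worthwhile iff 5.2 × (j's share) ≥ 1, i.e. iff j's share is at least 0.1923.
The shares above 0.1923 belong to Jomo, Chen and Bao, contributing 42 each; the remaining 3 contribute 0. Total contributed: 126.
Priya keeps 42 and receives 5.2 × 126 × 5/37 = 88.54 from the shared-equipment pool, for a payoff of 130.54.

130.54 hours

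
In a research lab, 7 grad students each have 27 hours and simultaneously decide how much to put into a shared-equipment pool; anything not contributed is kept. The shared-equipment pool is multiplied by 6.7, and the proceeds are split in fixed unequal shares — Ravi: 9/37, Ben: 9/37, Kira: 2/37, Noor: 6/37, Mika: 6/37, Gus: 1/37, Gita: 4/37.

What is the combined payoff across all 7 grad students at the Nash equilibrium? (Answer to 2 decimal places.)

For player j, contributing a unit is worthwhile iff 6.7 × (j's share) ≥ 1, i.e. iff j's share is at least 0.1493.
The shares above 0.1493 belong to Ravi, Ben, Noor and Mika, contributing 27 each; the remaining 3 contribute 0. Total contributed: 108.
The shared-equipment pool pays out 6.7 × 108 = 723.60 in total (split across the unequal shares, but the aggregate is all that matters for the group sum).
The 3 free-riders keep 27 each, adding 81. Group total = 81 + 723.60 = 804.60.

804.60 hours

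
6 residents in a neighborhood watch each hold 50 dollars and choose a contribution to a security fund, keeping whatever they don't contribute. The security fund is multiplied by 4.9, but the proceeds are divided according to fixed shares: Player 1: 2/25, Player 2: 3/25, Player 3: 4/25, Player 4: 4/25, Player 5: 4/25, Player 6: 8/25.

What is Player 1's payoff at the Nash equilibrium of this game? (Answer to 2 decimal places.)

69.60 dollars

For player j, contributing a unit is worthwhile iff 4.9 × (j's share) ≥ 1, i.e. iff j's share is at least 0.2041.
Only Player 6 (8/25) clears that bar, contributing 50; the remaining 5 contribute 0. Total contributed: 50.
Player 1 keeps 50 and receives 4.9 × 50 × 2/25 = 19.60 from the security fund, for a payoff of 69.60.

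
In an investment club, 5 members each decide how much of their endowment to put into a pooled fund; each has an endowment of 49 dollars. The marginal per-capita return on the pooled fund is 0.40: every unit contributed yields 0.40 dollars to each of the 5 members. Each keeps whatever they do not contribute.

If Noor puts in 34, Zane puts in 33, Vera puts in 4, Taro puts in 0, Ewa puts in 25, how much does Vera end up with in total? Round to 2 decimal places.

83.40 dollars

Total contributed: 34 + 33 + 4 + 0 + 25 = 96.
Each receives 0.40 × 96 = 38.40 from the pooled fund.
Vera keeps 49 − 4 = 45, so Vera's payoff is 45 + 38.40 = 83.40.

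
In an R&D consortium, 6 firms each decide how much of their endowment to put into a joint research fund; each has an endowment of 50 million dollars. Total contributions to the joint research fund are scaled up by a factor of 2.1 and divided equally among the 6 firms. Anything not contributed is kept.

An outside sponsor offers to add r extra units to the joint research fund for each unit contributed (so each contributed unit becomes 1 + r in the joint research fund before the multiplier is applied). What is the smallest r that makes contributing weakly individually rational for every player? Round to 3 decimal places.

1.857

With matching at rate r, one contributed unit becomes (1 + r) in the joint research fund and returns 2.1 × (1 + r) / 6 to the contributor.
Setting this equal to 1: 1 + r = 6/2.1 = 2.8571.
So the minimum matching rate is r = 2.8571 − 1 = 1.857.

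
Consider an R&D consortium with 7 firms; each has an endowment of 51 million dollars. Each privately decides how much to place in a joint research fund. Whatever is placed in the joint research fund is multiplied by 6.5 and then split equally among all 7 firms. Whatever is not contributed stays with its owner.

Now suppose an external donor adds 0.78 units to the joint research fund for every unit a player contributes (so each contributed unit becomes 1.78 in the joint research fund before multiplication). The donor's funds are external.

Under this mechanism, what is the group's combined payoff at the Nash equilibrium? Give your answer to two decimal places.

Under the mechanism each unit contributed yields 6.5 × 1.78 / 7 = 1.6529 back to its contributor per unit of net cost, which exceeds 1, making full contribution the dominant choice for everyone.
At the Nash equilibrium everyone contributes 51. Group total payoff = 6.5 × 1.78 × 357 = 4130.49.

4130.49 million dollars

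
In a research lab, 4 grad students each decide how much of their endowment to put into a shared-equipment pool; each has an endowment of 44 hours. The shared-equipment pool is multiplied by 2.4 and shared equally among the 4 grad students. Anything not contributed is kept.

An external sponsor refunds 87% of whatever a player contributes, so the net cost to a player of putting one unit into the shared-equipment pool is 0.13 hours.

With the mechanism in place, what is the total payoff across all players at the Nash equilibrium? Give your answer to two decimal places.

575.52 hours

The effective private return per unit is now (2.4/4) / 0.13 = 4.6154 > 1, so every player's dominant strategy flips to full contribution.
So the Nash equilibrium is full contribution by all 4; the group earns 4 × (44 × 0.87 + 2.4 × 44) = 575.52.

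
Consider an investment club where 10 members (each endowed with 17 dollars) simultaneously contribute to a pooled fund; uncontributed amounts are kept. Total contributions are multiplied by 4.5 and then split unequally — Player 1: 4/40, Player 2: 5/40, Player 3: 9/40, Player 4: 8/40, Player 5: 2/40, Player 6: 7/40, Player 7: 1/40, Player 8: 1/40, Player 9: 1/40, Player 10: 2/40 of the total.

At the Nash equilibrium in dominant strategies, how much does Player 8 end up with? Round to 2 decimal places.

18.91 dollars

For player j, contributing a unit is worthwhile iff 4.5 × (j's share) ≥ 1, i.e. iff j's share is at least 0.2222.
The only share above 0.2222 is Player 3's 9/40, contributing 17; the remaining 9 contribute 0. Total contributed: 17.
Player 8 keeps 17 and receives 4.5 × 17 × 1/40 = 1.91 from the pooled fund, for a payoff of 18.91.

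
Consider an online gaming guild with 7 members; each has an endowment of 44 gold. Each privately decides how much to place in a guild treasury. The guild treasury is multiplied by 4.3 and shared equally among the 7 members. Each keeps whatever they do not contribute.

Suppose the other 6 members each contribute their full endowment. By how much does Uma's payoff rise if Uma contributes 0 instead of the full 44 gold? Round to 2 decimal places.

16.97 gold

Switching from a contribution of 44 to 0 lets Uma keep an extra 44 gold, but lowers the guild treasury by 44, which costs Uma their own share of that drop: 4.3/7 × 44 = 27.03.
Net gain = 44 − 27.03 = 16.97. The private return per contributed unit (0.6143) is below 1, so free-riding is indeed the best response regardless of what the others do.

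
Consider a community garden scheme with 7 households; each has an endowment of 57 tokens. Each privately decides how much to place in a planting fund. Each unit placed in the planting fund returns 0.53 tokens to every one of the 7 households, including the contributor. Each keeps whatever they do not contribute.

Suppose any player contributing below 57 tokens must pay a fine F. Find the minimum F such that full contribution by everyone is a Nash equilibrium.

Given the others contribute fully, the best deviation is to contribute 0 (any partial contribution still incurs the fine and gives up units whose private return 0.53 is below 1).
Deviating from 57 to 0 saves 57 tokens but forfeits the deviator's share of the drop in the planting fund: 0.53 × 57 = 30.21.
So the deviation gain is 57 − 30.21 = 26.79, and the fine must be at least 26.79 tokens to wipe it out.

26.79 tokens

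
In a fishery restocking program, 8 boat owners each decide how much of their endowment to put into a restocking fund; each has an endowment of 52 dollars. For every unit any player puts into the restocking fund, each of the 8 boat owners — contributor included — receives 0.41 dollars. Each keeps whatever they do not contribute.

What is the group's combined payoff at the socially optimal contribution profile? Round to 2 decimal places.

Each contributed unit returns 3.280 to the group as a whole (0.41 to each of 8 players), which exceeds 1, so the social optimum is full contribution: group total = 3.280 × 416 = 1364.48.

1364.48 dollars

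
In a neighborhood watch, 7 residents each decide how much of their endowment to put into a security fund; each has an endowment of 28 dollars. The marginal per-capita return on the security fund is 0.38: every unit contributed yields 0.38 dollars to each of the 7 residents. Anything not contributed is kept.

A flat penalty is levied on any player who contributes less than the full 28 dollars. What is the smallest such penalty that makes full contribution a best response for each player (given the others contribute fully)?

Given the others contribute fully, the best deviation is to contribute 0 (any partial contribution still incurs the fine and gives up units whose private return 0.38 is below 1).
Deviating from 28 to 0 saves 28 dollars but forfeits the deviator's share of the drop in the security fund: 0.38 × 28 = 10.64.
So the deviation gain is 28 − 10.64 = 17.36, and the fine must be at least 17.36 dollars to wipe it out.

17.36 dollars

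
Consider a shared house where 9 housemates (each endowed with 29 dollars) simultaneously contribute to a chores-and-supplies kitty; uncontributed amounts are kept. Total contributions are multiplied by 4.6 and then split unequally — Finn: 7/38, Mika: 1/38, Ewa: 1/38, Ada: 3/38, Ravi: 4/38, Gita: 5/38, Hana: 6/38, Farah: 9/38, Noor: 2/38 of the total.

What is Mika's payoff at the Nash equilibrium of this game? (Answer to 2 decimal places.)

32.51 dollars

Player j's private return per contributed unit is 4.6 × (j's share). Contributing is weakly dominant for j when that share is at least 1/4.6 = 0.2174, and contributing 0 is dominant otherwise.
Farah alone (share 9/38) is above the threshold, contributing 29; the remaining 8 contribute 0. Total contributed: 29.
Mika keeps 29 and receives 4.6 × 29 × 1/38 = 3.51 from the chores-and-supplies kitty, for a payoff of 32.51.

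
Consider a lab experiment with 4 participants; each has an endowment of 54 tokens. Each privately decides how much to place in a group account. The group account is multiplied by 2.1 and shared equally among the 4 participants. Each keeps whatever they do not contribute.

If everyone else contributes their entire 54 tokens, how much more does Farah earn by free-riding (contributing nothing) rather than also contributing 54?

Switching from a contribution of 54 to 0 lets Farah keep an extra 54 tokens, but lowers the group account by 54, which costs Farah their own share of that drop: 2.1/4 × 54 = 28.35.
Net gain = 54 − 28.35 = 25.65. The private return per contributed unit (0.5250) is below 1, so free-riding is indeed the best response regardless of what the others do.

25.65 tokens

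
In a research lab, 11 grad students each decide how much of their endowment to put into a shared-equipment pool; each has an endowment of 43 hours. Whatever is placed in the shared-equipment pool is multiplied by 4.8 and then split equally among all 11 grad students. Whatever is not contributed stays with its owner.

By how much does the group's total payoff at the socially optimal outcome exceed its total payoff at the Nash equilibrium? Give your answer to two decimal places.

1797.40 hours

Each contributed unit returns 4.8/11 = 0.4364 to its contributor — below 1 — so contributing 0 is dominant for every player. At the Nash equilibrium everyone keeps their 43, and the group total is 11 × 43 = 473.
Each contributed unit returns 4.800 to the group as a whole (0.4364 to each of 11 players), which exceeds 1, so the social optimum is full contribution: group total = 4.800 × 473 = 2270.40.
Efficiency loss = 2270.40 − 473 = 1797.40.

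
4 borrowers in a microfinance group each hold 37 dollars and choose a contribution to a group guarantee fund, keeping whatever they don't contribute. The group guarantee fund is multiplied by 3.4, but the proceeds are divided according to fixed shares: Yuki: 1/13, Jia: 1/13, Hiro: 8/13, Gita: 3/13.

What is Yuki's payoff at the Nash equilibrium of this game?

A player with share s gets back 3.4·s per unit contributed, so full contribution is dominant for anyone with s > 1/3.4 = 0.2941 and zero contribution is dominant for anyone below.
Only Hiro (8/13) clears that bar, contributing 37; the remaining 3 contribute 0. Total contributed: 37.
Yuki keeps 37 and receives 3.4 × 37 × 1/13 = 9.68 from the group guarantee fund, for a payoff of 46.68.

46.68 dollars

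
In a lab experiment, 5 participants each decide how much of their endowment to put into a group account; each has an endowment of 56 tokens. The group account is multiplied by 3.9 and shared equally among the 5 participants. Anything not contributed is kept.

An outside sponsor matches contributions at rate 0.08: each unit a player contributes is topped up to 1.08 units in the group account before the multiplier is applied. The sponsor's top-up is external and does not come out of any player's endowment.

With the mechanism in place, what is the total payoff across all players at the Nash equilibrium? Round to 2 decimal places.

280.00 tokens

Even with the mechanism, each unit contributed returns only 3.9 × 1.08 / 5 = 0.8424 per unit of net cost, so contributing nothing is still dominant.
At the Nash equilibrium no one contributes; group total payoff = 5 × 56 = 280.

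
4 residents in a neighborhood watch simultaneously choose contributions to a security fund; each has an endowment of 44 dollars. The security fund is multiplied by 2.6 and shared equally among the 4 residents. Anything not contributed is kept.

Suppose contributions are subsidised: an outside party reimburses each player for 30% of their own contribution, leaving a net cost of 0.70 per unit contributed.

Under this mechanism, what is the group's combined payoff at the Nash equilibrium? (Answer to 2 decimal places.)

Even with the mechanism, each unit contributed returns only (2.6/4) / 0.70 = 0.9286 per unit of net cost, so contributing nothing is still dominant.
Everyone keeps their endowment and the group total is 4 × 44 = 176.

176.00 dollars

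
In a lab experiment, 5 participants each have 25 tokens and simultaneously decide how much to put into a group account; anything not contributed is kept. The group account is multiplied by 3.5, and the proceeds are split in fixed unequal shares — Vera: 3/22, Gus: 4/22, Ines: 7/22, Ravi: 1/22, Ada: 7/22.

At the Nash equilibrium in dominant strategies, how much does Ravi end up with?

Player j's private return per contributed unit is 3.5 × (j's share). Contributing is weakly dominant for j when that share is at least 1/3.5 = 0.2857, and contributing 0 is dominant otherwise.
Ines and Ada clear that bar, contributing 25 each; the remaining 3 contribute 0. Total contributed: 50.
Ravi keeps 25 and receives 3.5 × 50 × 1/22 = 7.95 from the group account, for a payoff of 32.95.

32.95 tokens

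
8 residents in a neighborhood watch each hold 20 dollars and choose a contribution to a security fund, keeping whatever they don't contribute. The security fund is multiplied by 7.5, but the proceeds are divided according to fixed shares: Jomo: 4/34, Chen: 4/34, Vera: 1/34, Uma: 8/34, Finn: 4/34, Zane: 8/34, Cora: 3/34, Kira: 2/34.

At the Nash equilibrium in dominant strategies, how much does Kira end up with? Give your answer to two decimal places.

For player j, contributing a unit is worthwhile iff 7.5 × (j's share) ≥ 1, i.e. iff j's share is at least 0.1333.
Uma and Zane are above the threshold, contributing 20 each; the remaining 6 contribute 0. Total contributed: 40.
Kira keeps 20 and receives 7.5 × 40 × 2/34 = 17.65 from the security fund, for a payoff of 37.65.

37.65 dollars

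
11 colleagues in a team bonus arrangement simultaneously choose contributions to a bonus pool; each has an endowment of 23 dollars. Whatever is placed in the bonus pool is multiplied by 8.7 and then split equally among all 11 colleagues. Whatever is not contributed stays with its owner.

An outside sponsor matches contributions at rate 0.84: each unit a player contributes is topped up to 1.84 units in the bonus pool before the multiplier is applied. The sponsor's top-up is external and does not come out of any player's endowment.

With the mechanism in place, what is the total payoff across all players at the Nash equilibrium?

4050.02 dollars

With the mechanism, a contributed unit returns 8.7 × 1.84 / 11 = 1.4553 per unit of net cost to the contributor — now above 1 — so contributing fully is weakly dominant for every player.
At the Nash equilibrium everyone contributes 23. Group total payoff = 8.7 × 1.84 × 253 = 4050.02.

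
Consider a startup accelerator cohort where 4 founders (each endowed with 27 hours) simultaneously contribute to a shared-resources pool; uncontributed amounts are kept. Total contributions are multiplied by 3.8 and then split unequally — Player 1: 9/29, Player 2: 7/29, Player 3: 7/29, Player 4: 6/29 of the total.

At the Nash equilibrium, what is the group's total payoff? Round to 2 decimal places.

183.60 hours

A player with share s gets back 3.8·s per unit contributed, so full contribution is dominant for anyone with s > 1/3.8 = 0.2632 and zero contribution is dominant for anyone below.
Player 1 alone (share 9/29) is above the threshold, contributing 27; the remaining 3 contribute 0. Total contributed: 27.
The shared-resources pool pays out 3.8 × 27 = 102.60 in total (split across the unequal shares, but the aggregate is all that matters for the group sum).
The 3 free-riders keep 27 each, adding 81. Group total = 81 + 102.60 = 183.60.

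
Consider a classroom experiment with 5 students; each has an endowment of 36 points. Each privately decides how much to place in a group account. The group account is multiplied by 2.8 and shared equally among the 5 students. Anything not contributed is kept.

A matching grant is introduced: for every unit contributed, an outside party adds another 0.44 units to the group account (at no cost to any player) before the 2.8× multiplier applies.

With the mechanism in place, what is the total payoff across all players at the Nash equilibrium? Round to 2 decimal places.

180.00 points

Even with the mechanism, each unit contributed returns only 2.8 × 1.44 / 5 = 0.8064 per unit of net cost, so contributing nothing is still dominant.
At the Nash equilibrium no one contributes; group total payoff = 5 × 36 = 180.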